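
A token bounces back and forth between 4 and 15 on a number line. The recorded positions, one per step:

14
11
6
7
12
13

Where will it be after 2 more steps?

5

The value travels 5 per step and bounces off the walls at 4 and 15.
  step 6: 13 → 8
  step 7: 8 → 5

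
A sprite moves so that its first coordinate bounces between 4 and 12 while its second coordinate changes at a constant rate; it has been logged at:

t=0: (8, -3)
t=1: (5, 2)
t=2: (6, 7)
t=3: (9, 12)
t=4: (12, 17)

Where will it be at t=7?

The first coordinate reflects between 4 and 12, moving 3 per step.
  step 5: 12 → 9
  step 6: 9 → 6
  step 7: 6 → 5
The second coordinate changes by +5 each step: at step 7 it is 32.

(5, 32)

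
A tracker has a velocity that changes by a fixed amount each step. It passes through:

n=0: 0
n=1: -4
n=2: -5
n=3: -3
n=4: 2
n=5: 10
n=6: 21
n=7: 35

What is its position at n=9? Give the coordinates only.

72

Taking differences between consecutive positions: -4, -1, +2, +5, +8, +11, +14. These grow by +3 each step.
step 8: 35 + 17 → 52
step 9: 52 + 20 → 72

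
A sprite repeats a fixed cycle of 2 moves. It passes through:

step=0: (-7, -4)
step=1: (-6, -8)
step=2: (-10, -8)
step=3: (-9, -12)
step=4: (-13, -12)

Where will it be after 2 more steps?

(-16, -16)

Differencing gives (+1, -4), (-4, +0), (+1, -4), (-4, +0). This is the pattern (+1, -4), (-4, +0) repeated.
step 5: apply (+1, -4) → (-12, -16)
step 6: apply (-4, +0) → (-16, -16)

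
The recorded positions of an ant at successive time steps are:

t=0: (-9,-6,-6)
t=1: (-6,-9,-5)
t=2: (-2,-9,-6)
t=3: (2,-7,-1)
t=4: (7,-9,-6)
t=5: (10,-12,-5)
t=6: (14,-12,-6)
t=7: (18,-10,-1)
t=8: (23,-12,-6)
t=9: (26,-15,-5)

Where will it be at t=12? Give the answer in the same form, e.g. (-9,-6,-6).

The moves between consecutive positions are (+3,-3,+1), (+4,+0,-1), (+4,+2,+5), (+5,-2,-5), (+3,-3,+1), (+4,+0,-1), (+4,+2,+5), (+5,-2,-5), (+3,-3,+1); they repeat the 4-cycle [(+3,-3,+1), (+4,+0,-1), (+4,+2,+5), (+5,-2,-5)].
step 10: apply (+4,+0,-1) → (30,-15,-6)
step 11: apply (+4,+2,+5) → (34,-13,-1)
step 12: apply (+5,-2,-5) → (39,-15,-6)

(39,-15,-6)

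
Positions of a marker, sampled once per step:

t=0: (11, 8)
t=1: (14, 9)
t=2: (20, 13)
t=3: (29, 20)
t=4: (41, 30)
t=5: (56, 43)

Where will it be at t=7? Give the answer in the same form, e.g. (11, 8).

Successive displacements: (+3, +1), (+6, +4), (+9, +7), (+12, +10), (+15, +13) — each changes by (+3, +3).
step 6: (56, 43) + (+18, +16) → (74, 59)
step 7: (74, 59) + (+21, +19) → (95, 78)

(95, 78)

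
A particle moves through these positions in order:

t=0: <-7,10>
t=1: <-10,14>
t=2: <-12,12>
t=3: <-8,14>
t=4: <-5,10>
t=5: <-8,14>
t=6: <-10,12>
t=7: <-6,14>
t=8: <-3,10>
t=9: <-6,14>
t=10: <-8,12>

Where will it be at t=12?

<-1,10>

Step-to-step displacements: <-3,+4>, <-2,-2>, <+4,+2>, <+3,-4>, <-3,+4>, <-2,-2>, <+4,+2>, <+3,-4>, <-3,+4>, <-2,-2> — a repeating cycle of length 4.
step 11: apply <+4,+2> → <-4,14>
step 12: apply <+3,-4> → <-1,10>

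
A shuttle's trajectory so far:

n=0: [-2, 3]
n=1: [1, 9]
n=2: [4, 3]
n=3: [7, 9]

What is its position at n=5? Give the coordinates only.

The first coordinate changes by +3 each step, so at step 5 it is -2 + 5·(3) = 13.
The second coordinate repeats the cycle [3, 9] with period 2; step 5 mod 2 = 1, giving 9.

[13, 9]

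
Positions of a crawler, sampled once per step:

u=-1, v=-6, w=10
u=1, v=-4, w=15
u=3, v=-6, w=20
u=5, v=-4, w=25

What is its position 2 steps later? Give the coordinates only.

The u coordinate changes by +2 each step, so at step 5 it is -1 + 5·(2) = 9.
The v coordinate repeats the cycle [-6, -4] with period 2; step 5 mod 2 = 1, giving -4.
The w coordinate changes by +5 each step, so at step 5 it is 10 + 5·(5) = 35.

u=9, v=-4, w=35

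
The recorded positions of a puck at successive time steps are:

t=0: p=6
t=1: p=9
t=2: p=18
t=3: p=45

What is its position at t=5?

p=369

Consecutive displacements +3, +9, +27 scale by a factor of 3 each step.
step 4: 45 + 81 → p=126
step 5: 126 + 243 → p=369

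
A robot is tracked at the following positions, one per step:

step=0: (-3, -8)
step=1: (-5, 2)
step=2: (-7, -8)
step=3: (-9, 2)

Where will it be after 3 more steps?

First: linear, -2 per step → -15 at step 6.
Second: cycles through -8, 2 every 2 steps. Step 6 lands at position 0 of the cycle → -8.

(-15, -8)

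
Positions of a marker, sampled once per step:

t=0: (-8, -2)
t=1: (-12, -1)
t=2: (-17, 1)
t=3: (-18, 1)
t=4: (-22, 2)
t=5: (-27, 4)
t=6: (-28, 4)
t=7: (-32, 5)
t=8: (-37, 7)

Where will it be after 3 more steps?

Differencing gives (-4, +1), (-5, +2), (-1, +0), (-4, +1), (-5, +2), (-1, +0), (-4, +1), (-5, +2). This is the pattern (-4, +1), (-5, +2), (-1, +0) repeated.
step 9: apply (-1, +0) → (-38, 7)
step 10: apply (-4, +1) → (-42, 8)
step 11: apply (-5, +2) → (-47, 10)

(-47, 10)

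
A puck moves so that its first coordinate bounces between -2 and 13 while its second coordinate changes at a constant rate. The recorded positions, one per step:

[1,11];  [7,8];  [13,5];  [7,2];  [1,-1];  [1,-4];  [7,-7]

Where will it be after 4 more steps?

[1,-19]

The first coordinate reflects between -2 and 13, moving 6 per step.
  step 7: 7 → 13
  step 8: 13 → 7
  step 9: 7 → 1
  step 10: 1 → 1
The second coordinate changes by -3 each step: at step 10 it is -19.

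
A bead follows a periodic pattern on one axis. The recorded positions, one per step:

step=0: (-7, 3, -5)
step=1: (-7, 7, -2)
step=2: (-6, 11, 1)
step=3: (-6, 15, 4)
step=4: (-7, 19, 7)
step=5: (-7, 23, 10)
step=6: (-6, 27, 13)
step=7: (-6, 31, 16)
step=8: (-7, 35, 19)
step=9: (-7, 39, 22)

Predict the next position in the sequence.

(-6, 43, 25)

First: cycles through -7, -7, -6, -6 every 4 steps. Step 10 lands at position 2 of the cycle → -6.
Second: linear, +4 per step → 43 at step 10.
Third: linear, +3 per step → 25 at step 10.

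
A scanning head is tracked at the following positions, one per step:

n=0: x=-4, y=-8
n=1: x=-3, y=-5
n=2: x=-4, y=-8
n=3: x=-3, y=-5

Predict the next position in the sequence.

x=-4, y=-8

Step-to-step displacements: (+1, +3), (-1, -3), (+1, +3); each is -1× the previous.
step 4: x=-3, y=-5 + (-1, -3) → x=-4, y=-8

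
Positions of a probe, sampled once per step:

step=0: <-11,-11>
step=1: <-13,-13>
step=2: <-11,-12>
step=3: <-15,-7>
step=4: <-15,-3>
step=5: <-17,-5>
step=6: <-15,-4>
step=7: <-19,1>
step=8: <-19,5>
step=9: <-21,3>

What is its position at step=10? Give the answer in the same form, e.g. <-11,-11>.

<-19,4>

The moves between consecutive positions are <-2,-2>, <+2,+1>, <-4,+5>, <+0,+4>, <-2,-2>, <+2,+1>, <-4,+5>, <+0,+4>, <-2,-2>; they repeat the 4-cycle [<-2,-2>, <+2,+1>, <-4,+5>, <+0,+4>].
step 10: apply <+2,+1> → <-19,4>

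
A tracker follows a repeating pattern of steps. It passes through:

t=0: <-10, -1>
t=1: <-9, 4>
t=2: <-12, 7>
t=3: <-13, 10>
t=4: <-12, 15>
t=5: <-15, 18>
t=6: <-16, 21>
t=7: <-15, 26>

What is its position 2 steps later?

<-19, 32>

Step-to-step displacements: <+1, +5>, <-3, +3>, <-1, +3>, <+1, +5>, <-3, +3>, <-1, +3>, <+1, +5> — a repeating cycle of length 3.
step 8: apply <-3, +3> → <-18, 29>
step 9: apply <-1, +3> → <-19, 32>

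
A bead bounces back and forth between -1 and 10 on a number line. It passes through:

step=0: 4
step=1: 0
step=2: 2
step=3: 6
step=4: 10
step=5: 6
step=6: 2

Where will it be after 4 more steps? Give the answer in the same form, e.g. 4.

8

The value reflects between -1 and 10, moving 4 per step.
  step 7: 2 → 0
  step 8: 0 → 4
  step 9: 4 → 8
  step 10: 8 → 8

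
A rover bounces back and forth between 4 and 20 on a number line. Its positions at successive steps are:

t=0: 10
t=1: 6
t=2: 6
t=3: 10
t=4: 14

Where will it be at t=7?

14

The value travels 4 per step and bounces off the walls at 4 and 20.
  step 5: 14 → 18
  step 6: 18 → 18
  step 7: 18 → 14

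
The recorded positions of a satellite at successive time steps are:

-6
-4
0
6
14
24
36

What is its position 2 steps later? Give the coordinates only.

First differences are +2, +4, +6, +8, +10, +12; their common second difference is +2 (constant acceleration).
step 7: 36 + 14 → 50
step 8: 50 + 16 → 66

66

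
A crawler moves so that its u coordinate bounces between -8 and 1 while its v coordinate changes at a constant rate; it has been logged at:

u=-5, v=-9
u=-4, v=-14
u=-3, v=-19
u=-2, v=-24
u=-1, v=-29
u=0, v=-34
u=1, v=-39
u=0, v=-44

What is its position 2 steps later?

The u coordinate reflects between -8 and 1, moving 1 per step.
  step 8: 0 → -1
  step 9: -1 → -2
The v coordinate changes by -5 each step: at step 9 it is -54.

u=-2, v=-54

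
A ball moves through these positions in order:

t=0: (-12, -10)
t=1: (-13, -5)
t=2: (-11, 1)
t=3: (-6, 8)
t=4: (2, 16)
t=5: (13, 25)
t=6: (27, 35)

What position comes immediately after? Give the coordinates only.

(44, 46)

Taking differences between consecutive positions: (-1, +5), (+2, +6), (+5, +7), (+8, +8), (+11, +9), (+14, +10). These grow by (+3, +1) each step.
step 7: (27, 35) + (+17, +11) → (44, 46)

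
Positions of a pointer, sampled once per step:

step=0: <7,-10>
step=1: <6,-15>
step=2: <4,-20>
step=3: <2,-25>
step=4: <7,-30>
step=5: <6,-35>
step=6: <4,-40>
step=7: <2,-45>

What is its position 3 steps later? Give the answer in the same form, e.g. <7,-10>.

<4,-60>

The first coordinate repeats the cycle [7, 6, 4, 2] with period 4; step 10 mod 4 = 2, giving 4.
The second coordinate changes by -5 each step, so at step 10 it is -10 + 10·(-5) = -60.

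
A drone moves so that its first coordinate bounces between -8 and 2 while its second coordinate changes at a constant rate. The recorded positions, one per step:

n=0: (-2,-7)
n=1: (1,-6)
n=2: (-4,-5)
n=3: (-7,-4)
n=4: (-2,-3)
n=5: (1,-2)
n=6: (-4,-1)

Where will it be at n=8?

The first coordinate travels 5 per step and bounces off the walls at -8 and 2.
  step 7: -4 → -7
  step 8: -7 → -2
The second coordinate changes by +1 each step: at step 8 it is 1.

(-2,1)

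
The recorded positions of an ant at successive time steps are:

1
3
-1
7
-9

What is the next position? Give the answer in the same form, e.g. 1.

Step-to-step displacements: +2, -4, +8, -16; each is -2× the previous.
step 5: -9 + 32 → 23

23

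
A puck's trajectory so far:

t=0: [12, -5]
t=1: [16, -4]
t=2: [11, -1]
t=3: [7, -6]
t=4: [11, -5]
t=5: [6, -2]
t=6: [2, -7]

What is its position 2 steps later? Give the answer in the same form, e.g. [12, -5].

[1, -3]

Step-to-step displacements: [+4, +1], [-5, +3], [-4, -5], [+4, +1], [-5, +3], [-4, -5] — a repeating cycle of length 3.
step 7: apply [+4, +1] → [6, -6]
step 8: apply [-5, +3] → [1, -3]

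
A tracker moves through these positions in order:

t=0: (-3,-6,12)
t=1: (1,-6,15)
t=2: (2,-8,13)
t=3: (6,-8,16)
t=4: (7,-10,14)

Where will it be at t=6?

(12,-12,15)

The moves between consecutive positions are (+4,+0,+3), (+1,-2,-2), (+4,+0,+3), (+1,-2,-2); they repeat the 2-cycle [(+4,+0,+3), (+1,-2,-2)].
step 5: apply (+4,+0,+3) → (11,-10,17)
step 6: apply (+1,-2,-2) → (12,-12,15)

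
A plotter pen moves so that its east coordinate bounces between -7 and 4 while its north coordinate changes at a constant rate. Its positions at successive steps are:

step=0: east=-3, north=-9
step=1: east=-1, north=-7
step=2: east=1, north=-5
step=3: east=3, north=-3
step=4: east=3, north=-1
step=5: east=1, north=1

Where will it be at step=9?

east=-7, north=9

The east coordinate travels 2 per step and bounces off the walls at -7 and 4.
  step 6: 1 → -1
  step 7: -1 → -3
  step 8: -3 → -5
  step 9: -5 → -7
The north coordinate changes by +2 each step: at step 9 it is 9.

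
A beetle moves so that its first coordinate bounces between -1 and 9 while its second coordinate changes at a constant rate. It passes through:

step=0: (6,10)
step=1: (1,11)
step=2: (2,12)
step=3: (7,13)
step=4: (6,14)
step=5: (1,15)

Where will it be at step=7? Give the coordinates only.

The first coordinate travels 5 per step and bounces off the walls at -1 and 9.
  step 6: 1 → 2
  step 7: 2 → 7
The second coordinate changes by +1 each step: at step 7 it is 17.

(7,17)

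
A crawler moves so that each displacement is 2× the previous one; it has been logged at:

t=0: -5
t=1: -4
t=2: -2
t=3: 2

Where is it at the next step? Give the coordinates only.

Step-to-step displacements: +1, +2, +4; each is 2× the previous.
step 4: 2 + 8 → 10

10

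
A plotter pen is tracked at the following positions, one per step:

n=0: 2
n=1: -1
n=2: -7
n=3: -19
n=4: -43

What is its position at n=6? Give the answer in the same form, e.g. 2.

Step-to-step displacements: -3, -6, -12, -24; each is 2× the previous.
step 5: -43 − 48 → -91
step 6: -91 − 96 → -187

-187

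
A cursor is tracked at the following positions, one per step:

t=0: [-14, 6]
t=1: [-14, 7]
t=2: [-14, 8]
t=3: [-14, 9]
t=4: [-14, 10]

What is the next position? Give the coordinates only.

Each step adds [+0, +1] to the position.
step 5: [-14, 10] + [+0, +1] → [-14, 11]

[-14, 11]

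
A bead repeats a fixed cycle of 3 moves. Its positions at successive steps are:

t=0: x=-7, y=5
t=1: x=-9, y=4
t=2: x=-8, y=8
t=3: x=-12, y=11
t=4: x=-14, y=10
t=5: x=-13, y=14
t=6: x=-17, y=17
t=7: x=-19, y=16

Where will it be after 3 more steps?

x=-24, y=22

Differencing gives (-2,-1), (+1,+4), (-4,+3), (-2,-1), (+1,+4), (-4,+3), (-2,-1). This is the pattern (-2,-1), (+1,+4), (-4,+3) repeated.
step 8: apply (+1,+4) → x=-18, y=20
step 9: apply (-4,+3) → x=-22, y=23
step 10: apply (-2,-1) → x=-24, y=22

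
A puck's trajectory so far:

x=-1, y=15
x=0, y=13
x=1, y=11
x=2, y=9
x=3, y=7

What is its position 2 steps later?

Constant displacement of (+1, -2) per step.
step 5: x=3, y=7 + (+1, -2) → x=4, y=5
step 6: x=4, y=5 + (+1, -2) → x=5, y=3

x=5, y=3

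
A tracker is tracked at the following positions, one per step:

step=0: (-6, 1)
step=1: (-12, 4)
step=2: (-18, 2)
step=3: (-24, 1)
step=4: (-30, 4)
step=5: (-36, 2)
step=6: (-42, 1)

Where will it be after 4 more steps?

The first coordinate changes by -6 each step, so at step 10 it is -6 + 10·(-6) = -66.
The second coordinate repeats the cycle [1, 4, 2] with period 3; step 10 mod 3 = 1, giving 4.

(-66, 4)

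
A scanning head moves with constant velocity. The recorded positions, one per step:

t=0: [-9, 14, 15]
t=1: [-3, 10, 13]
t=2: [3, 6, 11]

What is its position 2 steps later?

[15, -2, 7]

Constant displacement of [+6, -4, -2] per step.
step 3: [3, 6, 11] + [+6, -4, -2] → [9, 2, 9]
step 4: [9, 2, 9] + [+6, -4, -2] → [15, -2, 7]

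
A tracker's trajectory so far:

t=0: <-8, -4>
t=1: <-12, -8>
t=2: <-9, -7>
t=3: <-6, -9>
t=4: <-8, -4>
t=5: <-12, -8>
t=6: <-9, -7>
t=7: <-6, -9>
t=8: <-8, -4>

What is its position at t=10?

The moves between consecutive positions are <-4, -4>, <+3, +1>, <+3, -2>, <-2, +5>, <-4, -4>, <+3, +1>, <+3, -2>, <-2, +5>; they repeat the 4-cycle [<-4, -4>, <+3, +1>, <+3, -2>, <-2, +5>].
step 9: apply <-4, -4> → <-12, -8>
step 10: apply <+3, +1> → <-9, -7>

<-9, -7>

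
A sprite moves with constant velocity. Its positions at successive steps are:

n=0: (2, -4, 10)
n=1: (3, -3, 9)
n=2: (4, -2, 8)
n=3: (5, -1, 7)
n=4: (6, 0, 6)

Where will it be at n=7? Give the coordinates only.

(9, 3, 3)

The position changes by (+1, +1, -1) every step.
step 5: (6, 0, 6) + (+1, +1, -1) → (7, 1, 5)
step 6: (7, 1, 5) + (+1, +1, -1) → (8, 2, 4)
step 7: (8, 2, 4) + (+1, +1, -1) → (9, 3, 3)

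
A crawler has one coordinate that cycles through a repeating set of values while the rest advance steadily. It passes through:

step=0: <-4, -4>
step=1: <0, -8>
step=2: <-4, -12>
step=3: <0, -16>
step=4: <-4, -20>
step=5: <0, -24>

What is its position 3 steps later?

<-4, -36>

The first coordinate repeats the cycle [-4, 0] with period 2; step 8 mod 2 = 0, giving -4.
The second coordinate changes by -4 each step, so at step 8 it is -4 + 8·(-4) = -36.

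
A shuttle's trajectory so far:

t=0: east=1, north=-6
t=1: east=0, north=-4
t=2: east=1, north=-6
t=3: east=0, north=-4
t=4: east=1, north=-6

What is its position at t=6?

The jumps are (-1,+2), (+1,-2), (-1,+2), (+1,-2) — a geometric progression with ratio -1.
step 5: east=1, north=-6 + (-1,+2) → east=0, north=-4
step 6: east=0, north=-4 + (+1,-2) → east=1, north=-6

east=1, north=-6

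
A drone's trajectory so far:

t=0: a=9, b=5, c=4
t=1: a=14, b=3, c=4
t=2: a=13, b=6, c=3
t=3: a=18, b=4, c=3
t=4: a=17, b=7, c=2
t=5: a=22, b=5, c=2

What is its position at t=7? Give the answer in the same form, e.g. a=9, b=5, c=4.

Differencing gives (+5, -2, +0), (-1, +3, -1), (+5, -2, +0), (-1, +3, -1), (+5, -2, +0). This is the pattern (+5, -2, +0), (-1, +3, -1) repeated.
step 6: apply (-1, +3, -1) → a=21, b=8, c=1
step 7: apply (+5, -2, +0) → a=26, b=6, c=1

a=26, b=6, c=1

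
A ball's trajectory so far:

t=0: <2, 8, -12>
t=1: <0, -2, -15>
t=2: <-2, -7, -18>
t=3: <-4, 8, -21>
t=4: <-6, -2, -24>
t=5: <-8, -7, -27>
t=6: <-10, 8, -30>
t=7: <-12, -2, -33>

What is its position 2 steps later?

<-16, 8, -39>

The first coordinate changes by -2 each step, so at step 9 it is 2 + 9·(-2) = -16.
The second coordinate repeats the cycle [8, -2, -7] with period 3; step 9 mod 3 = 0, giving 8.
The third coordinate changes by -3 each step, so at step 9 it is -12 + 9·(-3) = -39.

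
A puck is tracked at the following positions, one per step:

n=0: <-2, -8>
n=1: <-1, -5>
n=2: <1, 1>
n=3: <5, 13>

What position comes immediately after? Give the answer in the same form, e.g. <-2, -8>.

Step-to-step displacements: <+1, +3>, <+2, +6>, <+4, +12>; each is 2× the previous.
step 4: <5, 13> + <+8, +24> → <13, 37>

<13, 37>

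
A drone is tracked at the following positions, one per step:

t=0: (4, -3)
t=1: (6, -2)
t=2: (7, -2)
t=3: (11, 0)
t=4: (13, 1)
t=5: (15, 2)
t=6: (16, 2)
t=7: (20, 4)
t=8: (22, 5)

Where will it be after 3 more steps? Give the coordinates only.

(29, 8)

Differencing gives (+2, +1), (+1, +0), (+4, +2), (+2, +1), (+2, +1), (+1, +0), (+4, +2), (+2, +1). This is the pattern (+2, +1), (+1, +0), (+4, +2), (+2, +1) repeated.
step 9: apply (+2, +1) → (24, 6)
step 10: apply (+1, +0) → (25, 6)
step 11: apply (+4, +2) → (29, 8)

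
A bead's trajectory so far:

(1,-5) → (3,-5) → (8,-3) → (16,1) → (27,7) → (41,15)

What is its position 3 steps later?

(101,51)

Successive displacements: (+2,+0), (+5,+2), (+8,+4), (+11,+6), (+14,+8) — each changes by (+3,+2).
step 6: (41,15) + (+17,+10) → (58,25)
step 7: (58,25) + (+20,+12) → (78,37)
step 8: (78,37) + (+23,+14) → (101,51)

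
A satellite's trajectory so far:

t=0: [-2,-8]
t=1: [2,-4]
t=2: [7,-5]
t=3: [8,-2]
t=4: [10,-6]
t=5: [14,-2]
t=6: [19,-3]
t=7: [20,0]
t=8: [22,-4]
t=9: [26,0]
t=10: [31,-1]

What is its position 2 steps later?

Differencing gives [+4,+4], [+5,-1], [+1,+3], [+2,-4], [+4,+4], [+5,-1], [+1,+3], [+2,-4], [+4,+4], [+5,-1]. This is the pattern [+4,+4], [+5,-1], [+1,+3], [+2,-4] repeated.
step 11: apply [+1,+3] → [32,2]
step 12: apply [+2,-4] → [34,-2]

[34,-2]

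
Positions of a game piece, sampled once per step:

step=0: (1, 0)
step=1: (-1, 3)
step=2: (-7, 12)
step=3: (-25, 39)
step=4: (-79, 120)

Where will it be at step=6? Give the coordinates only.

Consecutive displacements (-2, +3), (-6, +9), (-18, +27), (-54, +81) scale by a factor of 3 each step.
step 5: (-79, 120) + (-162, +243) → (-241, 363)
step 6: (-241, 363) + (-486, +729) → (-727, 1092)

(-727, 1092)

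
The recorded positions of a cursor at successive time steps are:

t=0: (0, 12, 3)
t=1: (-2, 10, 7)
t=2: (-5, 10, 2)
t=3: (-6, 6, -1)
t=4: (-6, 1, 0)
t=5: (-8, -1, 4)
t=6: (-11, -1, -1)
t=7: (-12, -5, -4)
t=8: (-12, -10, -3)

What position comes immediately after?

(-14, -12, 1)

Step-to-step displacements: (-2, -2, +4), (-3, +0, -5), (-1, -4, -3), (+0, -5, +1), (-2, -2, +4), (-3, +0, -5), (-1, -4, -3), (+0, -5, +1) — a repeating cycle of length 4.
step 9: apply (-2, -2, +4) → (-14, -12, 1)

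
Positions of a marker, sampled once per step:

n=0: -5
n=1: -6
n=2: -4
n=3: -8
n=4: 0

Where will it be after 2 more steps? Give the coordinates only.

Step-to-step displacements: -1, +2, -4, +8; each is -2× the previous.
step 5: 0 − 16 → -16
step 6: -16 + 32 → 16

16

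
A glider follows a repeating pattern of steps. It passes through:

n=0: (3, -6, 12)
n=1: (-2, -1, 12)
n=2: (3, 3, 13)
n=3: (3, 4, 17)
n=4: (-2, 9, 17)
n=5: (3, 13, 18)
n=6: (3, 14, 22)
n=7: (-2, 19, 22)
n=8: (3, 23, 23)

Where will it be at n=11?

(3, 33, 28)

Step-to-step displacements: (-5, +5, +0), (+5, +4, +1), (+0, +1, +4), (-5, +5, +0), (+5, +4, +1), (+0, +1, +4), (-5, +5, +0), (+5, +4, +1) — a repeating cycle of length 3.
step 9: apply (+0, +1, +4) → (3, 24, 27)
step 10: apply (-5, +5, +0) → (-2, 29, 27)
step 11: apply (+5, +4, +1) → (3, 33, 28)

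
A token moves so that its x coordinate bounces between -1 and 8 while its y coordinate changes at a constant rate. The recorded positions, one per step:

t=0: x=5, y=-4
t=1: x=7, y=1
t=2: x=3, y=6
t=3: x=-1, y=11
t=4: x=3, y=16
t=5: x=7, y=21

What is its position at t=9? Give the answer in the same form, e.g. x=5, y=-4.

The x coordinate reflects between -1 and 8, moving 4 per step.
  step 6: 7 → 5
  step 7: 5 → 1
  step 8: 1 → 1
  step 9: 1 → 5
The y coordinate changes by +5 each step: at step 9 it is 41.

x=5, y=41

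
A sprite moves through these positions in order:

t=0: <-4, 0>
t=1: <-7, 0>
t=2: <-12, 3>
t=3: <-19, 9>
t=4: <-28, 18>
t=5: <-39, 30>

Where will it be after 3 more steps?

<-84, 84>

Taking differences between consecutive positions: <-3, +0>, <-5, +3>, <-7, +6>, <-9, +9>, <-11, +12>. These grow by <-2, +3> each step.
step 6: <-39, 30> + <-13, +15> → <-52, 45>
step 7: <-52, 45> + <-15, +18> → <-67, 63>
step 8: <-67, 63> + <-17, +21> → <-84, 84>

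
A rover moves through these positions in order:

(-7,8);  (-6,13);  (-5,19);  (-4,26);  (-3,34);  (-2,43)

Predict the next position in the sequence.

(-1,53)

Taking differences between consecutive positions: (+1,+5), (+1,+6), (+1,+7), (+1,+8), (+1,+9). These grow by (+0,+1) each step.
step 6: (-2,43) + (+1,+10) → (-1,53)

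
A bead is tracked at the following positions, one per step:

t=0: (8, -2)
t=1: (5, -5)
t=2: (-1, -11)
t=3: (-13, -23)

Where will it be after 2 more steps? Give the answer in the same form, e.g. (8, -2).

Consecutive displacements (-3, -3), (-6, -6), (-12, -12) scale by a factor of 2 each step.
step 4: (-13, -23) + (-24, -24) → (-37, -47)
step 5: (-37, -47) + (-48, -48) → (-85, -95)

(-85, -95)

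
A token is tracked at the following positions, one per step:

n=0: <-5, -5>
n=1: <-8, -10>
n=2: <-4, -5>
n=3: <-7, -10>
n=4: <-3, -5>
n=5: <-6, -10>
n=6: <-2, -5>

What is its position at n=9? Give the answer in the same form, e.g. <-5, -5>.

Step-to-step displacements: <-3, -5>, <+4, +5>, <-3, -5>, <+4, +5>, <-3, -5>, <+4, +5> — a repeating cycle of length 2.
step 7: apply <-3, -5> → <-5, -10>
step 8: apply <+4, +5> → <-1, -5>
step 9: apply <-3, -5> → <-4, -10>

<-4, -10>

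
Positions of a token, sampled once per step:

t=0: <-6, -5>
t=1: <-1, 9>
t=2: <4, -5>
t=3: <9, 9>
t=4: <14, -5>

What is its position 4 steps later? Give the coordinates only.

<34, -5>

The first coordinate changes by +5 each step, so at step 8 it is -6 + 8·(5) = 34.
The second coordinate repeats the cycle [-5, 9] with period 2; step 8 mod 2 = 0, giving -5.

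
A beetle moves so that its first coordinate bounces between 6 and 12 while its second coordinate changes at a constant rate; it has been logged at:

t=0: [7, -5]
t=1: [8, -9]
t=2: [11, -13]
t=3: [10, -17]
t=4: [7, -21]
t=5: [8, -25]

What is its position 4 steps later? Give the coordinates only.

[8, -41]

The first coordinate reflects between 6 and 12, moving 3 per step.
  step 6: 8 → 11
  step 7: 11 → 10
  step 8: 10 → 7
  step 9: 7 → 8
The second coordinate changes by -4 each step: at step 9 it is -41.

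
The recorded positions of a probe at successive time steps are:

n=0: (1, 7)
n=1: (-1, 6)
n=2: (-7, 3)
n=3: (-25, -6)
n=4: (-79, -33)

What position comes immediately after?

(-241, -114)

Consecutive displacements (-2, -1), (-6, -3), (-18, -9), (-54, -27) scale by a factor of 3 each step.
step 5: (-79, -33) + (-162, -81) → (-241, -114)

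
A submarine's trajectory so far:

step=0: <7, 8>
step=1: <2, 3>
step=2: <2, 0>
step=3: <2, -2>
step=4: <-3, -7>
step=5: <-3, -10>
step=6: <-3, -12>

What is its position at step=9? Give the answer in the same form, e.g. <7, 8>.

The moves between consecutive positions are <-5, -5>, <+0, -3>, <+0, -2>, <-5, -5>, <+0, -3>, <+0, -2>; they repeat the 3-cycle [<-5, -5>, <+0, -3>, <+0, -2>].
step 7: apply <-5, -5> → <-8, -17>
step 8: apply <+0, -3> → <-8, -20>
step 9: apply <+0, -2> → <-8, -22>

<-8, -22>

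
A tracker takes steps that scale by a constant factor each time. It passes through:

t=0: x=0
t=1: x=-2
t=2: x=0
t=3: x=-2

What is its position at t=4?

x=0

Consecutive displacements -2, +2, -2 scale by a factor of -1 each step.
step 4: -2 + 2 → x=0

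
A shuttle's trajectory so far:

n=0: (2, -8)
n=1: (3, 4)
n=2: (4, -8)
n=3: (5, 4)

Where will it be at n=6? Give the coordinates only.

(8, -8)

The first coordinate changes by +1 each step, so at step 6 it is 2 + 6·(1) = 8.
The second coordinate repeats the cycle [-8, 4] with period 2; step 6 mod 2 = 0, giving -8.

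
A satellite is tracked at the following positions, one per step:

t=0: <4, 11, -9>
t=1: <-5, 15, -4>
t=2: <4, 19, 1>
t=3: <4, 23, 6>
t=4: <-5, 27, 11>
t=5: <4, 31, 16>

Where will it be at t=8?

<4, 43, 31>

The first coordinate repeats the cycle [4, -5, 4] with period 3; step 8 mod 3 = 2, giving 4.
The second coordinate changes by +4 each step, so at step 8 it is 11 + 8·(4) = 43.
The third coordinate changes by +5 each step, so at step 8 it is -9 + 8·(5) = 31.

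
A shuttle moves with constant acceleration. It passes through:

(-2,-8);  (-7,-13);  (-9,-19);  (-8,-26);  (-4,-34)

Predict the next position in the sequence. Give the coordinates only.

(3,-43)

Taking differences between consecutive positions: (-5,-5), (-2,-6), (+1,-7), (+4,-8). These grow by (+3,-1) each step.
step 5: (-4,-34) + (+7,-9) → (3,-43)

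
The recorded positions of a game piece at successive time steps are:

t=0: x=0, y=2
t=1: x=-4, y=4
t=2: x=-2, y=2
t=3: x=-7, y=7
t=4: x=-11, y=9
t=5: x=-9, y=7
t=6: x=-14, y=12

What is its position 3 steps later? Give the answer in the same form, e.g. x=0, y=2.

The moves between consecutive positions are (-4,+2), (+2,-2), (-5,+5), (-4,+2), (+2,-2), (-5,+5); they repeat the 3-cycle [(-4,+2), (+2,-2), (-5,+5)].
step 7: apply (-4,+2) → x=-18, y=14
step 8: apply (+2,-2) → x=-16, y=12
step 9: apply (-5,+5) → x=-21, y=17

x=-21, y=17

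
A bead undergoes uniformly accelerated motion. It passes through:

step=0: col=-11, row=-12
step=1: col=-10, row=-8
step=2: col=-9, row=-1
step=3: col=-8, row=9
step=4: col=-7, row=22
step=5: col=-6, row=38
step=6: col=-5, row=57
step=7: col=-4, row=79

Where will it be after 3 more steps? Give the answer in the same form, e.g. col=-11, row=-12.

col=-1, row=163

Taking differences between consecutive positions: (+1, +4), (+1, +7), (+1, +10), (+1, +13), (+1, +16), (+1, +19), (+1, +22). These grow by (+0, +3) each step.
step 8: col=-4, row=79 + (+1, +25) → col=-3, row=104
step 9: col=-3, row=104 + (+1, +28) → col=-2, row=132
step 10: col=-2, row=132 + (+1, +31) → col=-1, row=163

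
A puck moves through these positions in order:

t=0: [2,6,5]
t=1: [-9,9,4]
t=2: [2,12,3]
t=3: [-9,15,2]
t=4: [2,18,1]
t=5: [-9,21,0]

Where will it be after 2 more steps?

First: cycles through 2, -9 every 2 steps. Step 7 lands at position 1 of the cycle → -9.
Second: linear, +3 per step → 27 at step 7.
Third: linear, -1 per step → -2 at step 7.

[-9,27,-2]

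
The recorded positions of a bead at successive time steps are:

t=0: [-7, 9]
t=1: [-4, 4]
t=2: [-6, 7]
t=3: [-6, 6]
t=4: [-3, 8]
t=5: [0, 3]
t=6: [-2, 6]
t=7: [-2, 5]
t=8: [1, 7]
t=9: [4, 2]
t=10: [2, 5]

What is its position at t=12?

[5, 6]

The moves between consecutive positions are [+3, -5], [-2, +3], [+0, -1], [+3, +2], [+3, -5], [-2, +3], [+0, -1], [+3, +2], [+3, -5], [-2, +3]; they repeat the 4-cycle [[+3, -5], [-2, +3], [+0, -1], [+3, +2]].
step 11: apply [+0, -1] → [2, 4]
step 12: apply [+3, +2] → [5, 6]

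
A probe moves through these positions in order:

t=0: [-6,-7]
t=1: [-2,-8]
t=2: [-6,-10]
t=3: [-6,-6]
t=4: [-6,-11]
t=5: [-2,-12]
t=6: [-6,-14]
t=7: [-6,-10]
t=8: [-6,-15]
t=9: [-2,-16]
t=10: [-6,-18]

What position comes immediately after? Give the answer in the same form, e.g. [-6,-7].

The moves between consecutive positions are [+4,-1], [-4,-2], [+0,+4], [+0,-5], [+4,-1], [-4,-2], [+0,+4], [+0,-5], [+4,-1], [-4,-2]; they repeat the 4-cycle [[+4,-1], [-4,-2], [+0,+4], [+0,-5]].
step 11: apply [+0,+4] → [-6,-14]

[-6,-14]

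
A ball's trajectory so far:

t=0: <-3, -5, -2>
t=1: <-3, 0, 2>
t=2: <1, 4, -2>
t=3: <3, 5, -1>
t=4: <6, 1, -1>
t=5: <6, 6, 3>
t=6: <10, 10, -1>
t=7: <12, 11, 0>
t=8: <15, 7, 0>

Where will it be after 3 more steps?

<21, 17, 1>

Differencing gives <+0, +5, +4>, <+4, +4, -4>, <+2, +1, +1>, <+3, -4, +0>, <+0, +5, +4>, <+4, +4, -4>, <+2, +1, +1>, <+3, -4, +0>. This is the pattern <+0, +5, +4>, <+4, +4, -4>, <+2, +1, +1>, <+3, -4, +0> repeated.
step 9: apply <+0, +5, +4> → <15, 12, 4>
step 10: apply <+4, +4, -4> → <19, 16, 0>
step 11: apply <+2, +1, +1> → <21, 17, 1>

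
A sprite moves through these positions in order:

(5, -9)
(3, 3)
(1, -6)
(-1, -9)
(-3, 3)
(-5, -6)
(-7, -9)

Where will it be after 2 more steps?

The first coordinate changes by -2 each step, so at step 8 it is 5 + 8·(-2) = -11.
The second coordinate repeats the cycle [-9, 3, -6] with period 3; step 8 mod 3 = 2, giving -6.

(-11, -6)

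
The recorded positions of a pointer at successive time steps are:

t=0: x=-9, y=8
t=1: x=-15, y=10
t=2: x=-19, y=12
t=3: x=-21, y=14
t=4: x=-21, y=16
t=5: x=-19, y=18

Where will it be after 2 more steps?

x=-9, y=22

First differences are (-6, +2), (-4, +2), (-2, +2), (+0, +2), (+2, +2); their common second difference is (+2, +0) (constant acceleration).
step 6: x=-19, y=18 + (+4, +2) → x=-15, y=20
step 7: x=-15, y=20 + (+6, +2) → x=-9, y=22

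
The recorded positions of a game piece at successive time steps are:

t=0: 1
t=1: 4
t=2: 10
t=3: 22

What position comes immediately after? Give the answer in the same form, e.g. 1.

The jumps are +3, +6, +12 — a geometric progression with ratio 2.
step 4: 22 + 24 → 46

46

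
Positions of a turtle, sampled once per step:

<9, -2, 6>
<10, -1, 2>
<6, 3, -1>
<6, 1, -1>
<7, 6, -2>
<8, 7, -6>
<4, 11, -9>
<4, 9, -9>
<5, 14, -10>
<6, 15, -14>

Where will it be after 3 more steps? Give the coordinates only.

Differencing gives <+1, +1, -4>, <-4, +4, -3>, <+0, -2, +0>, <+1, +5, -1>, <+1, +1, -4>, <-4, +4, -3>, <+0, -2, +0>, <+1, +5, -1>, <+1, +1, -4>. This is the pattern <+1, +1, -4>, <-4, +4, -3>, <+0, -2, +0>, <+1, +5, -1> repeated.
step 10: apply <-4, +4, -3> → <2, 19, -17>
step 11: apply <+0, -2, +0> → <2, 17, -17>
step 12: apply <+1, +5, -1> → <3, 22, -18>

<3, 22, -18>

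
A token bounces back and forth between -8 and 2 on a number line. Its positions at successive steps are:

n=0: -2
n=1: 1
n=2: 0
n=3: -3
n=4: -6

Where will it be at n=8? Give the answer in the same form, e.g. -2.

The value travels 3 per step and bounces off the walls at -8 and 2.
  step 5: -6 → -7
  step 6: -7 → -4
  step 7: -4 → -1
  step 8: -1 → 2

2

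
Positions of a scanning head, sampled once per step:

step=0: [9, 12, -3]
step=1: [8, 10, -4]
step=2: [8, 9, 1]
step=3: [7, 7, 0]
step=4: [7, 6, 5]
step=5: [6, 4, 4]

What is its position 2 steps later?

[5, 1, 8]

Step-to-step displacements: [-1, -2, -1], [+0, -1, +5], [-1, -2, -1], [+0, -1, +5], [-1, -2, -1] — a repeating cycle of length 2.
step 6: apply [+0, -1, +5] → [6, 3, 9]
step 7: apply [-1, -2, -1] → [5, 1, 8]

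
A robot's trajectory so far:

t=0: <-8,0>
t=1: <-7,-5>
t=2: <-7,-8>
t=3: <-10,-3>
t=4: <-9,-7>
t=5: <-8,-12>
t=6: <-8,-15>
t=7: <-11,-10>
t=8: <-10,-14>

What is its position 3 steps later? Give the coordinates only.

<-12,-17>

The moves between consecutive positions are <+1,-5>, <+0,-3>, <-3,+5>, <+1,-4>, <+1,-5>, <+0,-3>, <-3,+5>, <+1,-4>; they repeat the 4-cycle [<+1,-5>, <+0,-3>, <-3,+5>, <+1,-4>].
step 9: apply <+1,-5> → <-9,-19>
step 10: apply <+0,-3> → <-9,-22>
step 11: apply <-3,+5> → <-12,-17>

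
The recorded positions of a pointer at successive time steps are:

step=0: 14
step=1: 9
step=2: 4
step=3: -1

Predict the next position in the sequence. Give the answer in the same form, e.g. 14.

-6

Constant displacement of -5 per step.
step 4: -1 − 5 → -6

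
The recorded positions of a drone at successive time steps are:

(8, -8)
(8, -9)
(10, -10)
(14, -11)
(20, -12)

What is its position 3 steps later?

First differences are (+0, -1), (+2, -1), (+4, -1), (+6, -1); their common second difference is (+2, +0) (constant acceleration).
step 5: (20, -12) + (+8, -1) → (28, -13)
step 6: (28, -13) + (+10, -1) → (38, -14)
step 7: (38, -14) + (+12, -1) → (50, -15)

(50, -15)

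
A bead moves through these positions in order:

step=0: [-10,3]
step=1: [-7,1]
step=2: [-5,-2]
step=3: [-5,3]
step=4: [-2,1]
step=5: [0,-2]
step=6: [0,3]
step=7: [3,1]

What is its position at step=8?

[5,-2]

Step-to-step displacements: [+3,-2], [+2,-3], [+0,+5], [+3,-2], [+2,-3], [+0,+5], [+3,-2] — a repeating cycle of length 3.
step 8: apply [+2,-3] → [5,-2]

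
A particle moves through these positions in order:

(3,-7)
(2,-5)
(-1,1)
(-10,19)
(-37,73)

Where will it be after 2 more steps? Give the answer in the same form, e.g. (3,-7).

Step-to-step displacements: (-1,+2), (-3,+6), (-9,+18), (-27,+54); each is 3× the previous.
step 5: (-37,73) + (-81,+162) → (-118,235)
step 6: (-118,235) + (-243,+486) → (-361,721)

(-361,721)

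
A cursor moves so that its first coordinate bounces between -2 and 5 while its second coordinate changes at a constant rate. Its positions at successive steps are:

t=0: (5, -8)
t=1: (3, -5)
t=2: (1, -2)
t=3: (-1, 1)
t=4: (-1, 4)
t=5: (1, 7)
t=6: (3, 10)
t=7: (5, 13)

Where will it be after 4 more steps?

(-1, 25)

The first coordinate travels 2 per step and bounces off the walls at -2 and 5.
  step 8: 5 → 3
  step 9: 3 → 1
  step 10: 1 → -1
  step 11: -1 → -1
The second coordinate changes by +3 each step: at step 11 it is 25.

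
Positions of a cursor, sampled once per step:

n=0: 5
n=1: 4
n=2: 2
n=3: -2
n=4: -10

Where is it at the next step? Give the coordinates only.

-26

The jumps are -1, -2, -4, -8 — a geometric progression with ratio 2.
step 5: -10 − 16 → -26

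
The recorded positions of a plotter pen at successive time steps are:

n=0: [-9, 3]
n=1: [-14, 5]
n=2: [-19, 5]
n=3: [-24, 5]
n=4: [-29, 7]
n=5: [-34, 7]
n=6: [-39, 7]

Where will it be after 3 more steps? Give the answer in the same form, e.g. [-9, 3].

Step-to-step displacements: [-5, +2], [-5, +0], [-5, +0], [-5, +2], [-5, +0], [-5, +0] — a repeating cycle of length 3.
step 7: apply [-5, +2] → [-44, 9]
step 8: apply [-5, +0] → [-49, 9]
step 9: apply [-5, +0] → [-54, 9]

[-54, 9]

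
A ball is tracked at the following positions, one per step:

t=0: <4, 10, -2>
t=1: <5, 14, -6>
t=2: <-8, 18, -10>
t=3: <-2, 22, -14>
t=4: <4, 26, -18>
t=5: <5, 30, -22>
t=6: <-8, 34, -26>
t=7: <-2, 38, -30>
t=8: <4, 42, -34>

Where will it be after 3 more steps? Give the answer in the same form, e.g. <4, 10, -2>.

The first coordinate repeats the cycle [4, 5, -8, -2] with period 4; step 11 mod 4 = 3, giving -2.
The second coordinate changes by +4 each step, so at step 11 it is 10 + 11·(4) = 54.
The third coordinate changes by -4 each step, so at step 11 it is -2 + 11·(-4) = -46.

<-2, 54, -46>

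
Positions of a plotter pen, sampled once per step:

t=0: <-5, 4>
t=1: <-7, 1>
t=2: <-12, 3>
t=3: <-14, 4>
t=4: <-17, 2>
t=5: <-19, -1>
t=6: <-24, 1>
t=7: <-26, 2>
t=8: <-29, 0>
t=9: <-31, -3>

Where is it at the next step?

<-36, -1>

The moves between consecutive positions are <-2, -3>, <-5, +2>, <-2, +1>, <-3, -2>, <-2, -3>, <-5, +2>, <-2, +1>, <-3, -2>, <-2, -3>; they repeat the 4-cycle [<-2, -3>, <-5, +2>, <-2, +1>, <-3, -2>].
step 10: apply <-5, +2> → <-36, -1>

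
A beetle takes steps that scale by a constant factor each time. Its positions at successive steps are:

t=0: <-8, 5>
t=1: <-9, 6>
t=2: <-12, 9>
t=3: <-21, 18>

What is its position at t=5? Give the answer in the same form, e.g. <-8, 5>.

Step-to-step displacements: <-1, +1>, <-3, +3>, <-9, +9>; each is 3× the previous.
step 4: <-21, 18> + <-27, +27> → <-48, 45>
step 5: <-48, 45> + <-81, +81> → <-129, 126>

<-129, 126>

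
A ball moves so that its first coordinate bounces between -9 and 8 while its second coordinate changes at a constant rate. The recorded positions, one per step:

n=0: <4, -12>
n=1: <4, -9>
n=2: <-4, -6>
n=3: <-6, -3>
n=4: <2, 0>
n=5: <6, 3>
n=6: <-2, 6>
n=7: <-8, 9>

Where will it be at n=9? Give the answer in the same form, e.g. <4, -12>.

The first coordinate travels 8 per step and bounces off the walls at -9 and 8.
  step 8: -8 → 0
  step 9: 0 → 8
The second coordinate changes by +3 each step: at step 9 it is 15.

<8, 15>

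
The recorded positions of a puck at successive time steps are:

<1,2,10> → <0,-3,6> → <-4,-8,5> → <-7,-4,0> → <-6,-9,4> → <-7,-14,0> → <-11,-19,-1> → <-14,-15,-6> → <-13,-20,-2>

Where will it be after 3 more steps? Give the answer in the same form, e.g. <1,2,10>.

<-21,-26,-12>

Step-to-step displacements: <-1,-5,-4>, <-4,-5,-1>, <-3,+4,-5>, <+1,-5,+4>, <-1,-5,-4>, <-4,-5,-1>, <-3,+4,-5>, <+1,-5,+4> — a repeating cycle of length 4.
step 9: apply <-1,-5,-4> → <-14,-25,-6>
step 10: apply <-4,-5,-1> → <-18,-30,-7>
step 11: apply <-3,+4,-5> → <-21,-26,-12>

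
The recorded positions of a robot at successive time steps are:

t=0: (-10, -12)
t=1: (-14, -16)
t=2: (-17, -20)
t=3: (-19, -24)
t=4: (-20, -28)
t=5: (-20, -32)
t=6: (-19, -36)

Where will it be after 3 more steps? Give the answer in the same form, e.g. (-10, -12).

Taking differences between consecutive positions: (-4, -4), (-3, -4), (-2, -4), (-1, -4), (+0, -4), (+1, -4). These grow by (+1, +0) each step.
step 7: (-19, -36) + (+2, -4) → (-17, -40)
step 8: (-17, -40) + (+3, -4) → (-14, -44)
step 9: (-14, -44) + (+4, -4) → (-10, -48)

(-10, -48)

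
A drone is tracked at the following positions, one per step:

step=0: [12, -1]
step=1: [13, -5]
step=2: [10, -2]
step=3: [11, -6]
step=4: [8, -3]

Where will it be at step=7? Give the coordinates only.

[7, -8]

The moves between consecutive positions are [+1, -4], [-3, +3], [+1, -4], [-3, +3]; they repeat the 2-cycle [[+1, -4], [-3, +3]].
step 5: apply [+1, -4] → [9, -7]
step 6: apply [-3, +3] → [6, -4]
step 7: apply [+1, -4] → [7, -8]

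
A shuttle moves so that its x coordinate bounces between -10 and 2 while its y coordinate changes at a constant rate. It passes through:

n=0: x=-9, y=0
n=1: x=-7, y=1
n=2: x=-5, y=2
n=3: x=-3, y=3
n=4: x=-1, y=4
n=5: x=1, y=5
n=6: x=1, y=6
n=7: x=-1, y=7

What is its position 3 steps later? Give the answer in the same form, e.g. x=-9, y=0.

x=-7, y=10

The x coordinate travels 2 per step and bounces off the walls at -10 and 2.
  step 8: -1 → -3
  step 9: -3 → -5
  step 10: -5 → -7
The y coordinate changes by +1 each step: at step 10 it is 10.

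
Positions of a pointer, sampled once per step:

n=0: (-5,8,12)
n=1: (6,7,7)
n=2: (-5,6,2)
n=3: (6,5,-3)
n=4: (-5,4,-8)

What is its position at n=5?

(6,3,-13)

First: cycles through -5, 6 every 2 steps. Step 5 lands at position 1 of the cycle → 6.
Second: linear, -1 per step → 3 at step 5.
Third: linear, -5 per step → -13 at step 5.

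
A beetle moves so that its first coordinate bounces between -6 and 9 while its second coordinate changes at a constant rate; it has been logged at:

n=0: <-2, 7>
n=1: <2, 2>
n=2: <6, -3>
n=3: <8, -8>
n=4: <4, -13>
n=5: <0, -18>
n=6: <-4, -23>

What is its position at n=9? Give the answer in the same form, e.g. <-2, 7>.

<4, -38>

The first coordinate reflects between -6 and 9, moving 4 per step.
  step 7: -4 → -4
  step 8: -4 → 0
  step 9: 0 → 4
The second coordinate changes by -5 each step: at step 9 it is -38.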